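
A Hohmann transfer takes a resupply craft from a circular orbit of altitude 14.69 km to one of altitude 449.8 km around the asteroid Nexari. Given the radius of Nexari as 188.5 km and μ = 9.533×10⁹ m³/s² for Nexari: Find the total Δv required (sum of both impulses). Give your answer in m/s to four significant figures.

r₁ = 188.5 + 14.69 = 203.19 km = 2.0319×10⁵ m.
r₂ = 188.5 + 449.8 = 638.30 km = 6.3830×10⁵ m.
Transfer ellipse a_t = (r₁ + r₂)/2 = 4.207×10⁵ m.
At r₁: circular v_c1 = √(μ/r₁) = 216.6 m/s; transfer-periapsis v_p = √[μ(2/r₁ − 1/a_t)] = 266.8 m/s.
Δv₁ = v_p − v_c1 = 50.19 m/s.
At r₂: circular v_c2 = √(μ/r₂) = 122.2 m/s; transfer-apoapsis v_a = √[μ(2/r₂ − 1/a_t)] = 84.93 m/s.
Δv₂ = v_c2 − v_a = 37.28 m/s.
Total Δv = Δv₁ + Δv₂ = 87.47 m/s.

Δv_total ≈ 87.47 m/s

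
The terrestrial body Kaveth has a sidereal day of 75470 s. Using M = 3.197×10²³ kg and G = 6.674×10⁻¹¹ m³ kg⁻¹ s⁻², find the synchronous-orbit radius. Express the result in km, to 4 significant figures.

r_sync ≈ 14550 km

μ = GM = 6.674×10⁻¹¹ × 3.197×10²³ = 2.134×10¹³ m³/s².
A synchronous orbit has period T, so by Kepler's third law a = (μT²/4π²)^(1/3).
μT²/4π² = 2.134×10¹³ × (7.547×10⁴)² / 39.48 = 3.078×10²¹ m³.
a = 1.455×10⁷ m = 14547 km.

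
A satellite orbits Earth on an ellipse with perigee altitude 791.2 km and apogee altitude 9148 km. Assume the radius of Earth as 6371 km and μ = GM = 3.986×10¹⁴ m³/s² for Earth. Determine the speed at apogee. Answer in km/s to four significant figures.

r_p = 6371 + 791.2 = 7162.2 km = 7.1622×10⁶ m.
r_a = 6371 + 9148 = 15519 km = 1.5519×10⁷ m.
Semi-major axis a = (r_p + r_a)/2 = 11341 km = 1.134×10⁷ m.
Vis-viva: v² = μ(2/r − 1/a) = 3.986×10¹⁴ × (1.289×10⁻⁷ − 8.818×10⁻⁸) = 1.622×10⁷ m²/s².
v = 4028 m/s = 4.028 km/s.

v ≈ 4.028 km/s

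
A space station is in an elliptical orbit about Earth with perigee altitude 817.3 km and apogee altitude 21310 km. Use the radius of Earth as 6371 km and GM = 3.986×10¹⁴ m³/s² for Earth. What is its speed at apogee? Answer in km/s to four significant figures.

v ≈ 2.437 km/s

r_p = 6371 + 817.3 = 7188.3 km = 7.1883×10⁶ m.
r_a = 6371 + 21310 = 27681 km = 2.7681×10⁷ m.
Semi-major axis a = (r_p + r_a)/2 = 17435 km = 1.743×10⁷ m.
Vis-viva: v² = μ(2/r − 1/a) = 3.986×10¹⁴ × (7.225×10⁻⁸ − 5.736×10⁻⁸) = 5.937×10⁶ m²/s².
v = 2437 m/s = 2.437 km/s.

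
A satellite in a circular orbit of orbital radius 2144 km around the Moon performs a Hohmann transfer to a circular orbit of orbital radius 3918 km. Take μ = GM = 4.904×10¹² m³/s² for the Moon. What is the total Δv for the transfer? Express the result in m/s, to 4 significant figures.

Δv_total ≈ 384.9 m/s

r₁ = 2144 km = 2.144×10⁶ m.
r₂ = 3918 km = 3.918×10⁶ m.
Transfer ellipse a_t = (r₁ + r₂)/2 = 3.031×10⁶ m.
At r₁: circular v_c1 = √(μ/r₁) = 1512 m/s; transfer-perilune v_p = √[μ(2/r₁ − 1/a_t)] = 1719 m/s.
Δv₁ = v_p − v_c1 = 207.1 m/s.
At r₂: circular v_c2 = √(μ/r₂) = 1119 m/s; transfer-apolune v_a = √[μ(2/r₂ − 1/a_t)] = 940.9 m/s.
Δv₂ = v_c2 − v_a = 177.8 m/s.
Total Δv = Δv₁ + Δv₂ = 384.9 m/s.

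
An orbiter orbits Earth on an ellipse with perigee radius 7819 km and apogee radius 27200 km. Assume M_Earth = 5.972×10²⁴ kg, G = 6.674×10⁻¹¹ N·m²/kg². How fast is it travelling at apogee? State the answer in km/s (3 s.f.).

v ≈ 2.56 km/s

μ = GM = 6.674×10⁻¹¹ × 5.972×10²⁴ = 3.986×10¹⁴ m³/s².
Semi-major axis a = (r_p + r_a)/2 = 17510 km = 1.751×10⁷ m.
Vis-viva: v² = μ(2/r − 1/a) = 3.986×10¹⁴ × (7.353×10⁻⁸ − 5.711×10⁻⁸) = 6.544×10⁶ m²/s².
v = 2558 m/s = 2.558 km/s.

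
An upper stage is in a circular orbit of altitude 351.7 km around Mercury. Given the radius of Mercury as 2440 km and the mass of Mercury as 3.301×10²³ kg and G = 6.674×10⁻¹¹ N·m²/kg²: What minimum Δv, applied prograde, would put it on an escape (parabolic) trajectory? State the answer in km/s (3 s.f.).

Δv ≈ 1.16 km/s

μ = GM = 6.674×10⁻¹¹ × 3.301×10²³ = 2.203×10¹³ m³/s².
r = 2440 + 351.7 = 2791.7 km = 2.7917×10⁶ m.
Circular speed v_c = √(μ/r) = 2809 m/s.
Escape speed v_esc = √(2μ/r) = √2 × v_c = 3973 m/s.
Δv = v_esc − v_c = 1164 m/s = 1.164 km/s.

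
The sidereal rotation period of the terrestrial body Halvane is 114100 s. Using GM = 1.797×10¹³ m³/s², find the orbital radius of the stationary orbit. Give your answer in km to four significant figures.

A synchronous orbit has period T, so by Kepler's third law a = (μT²/4π²)^(1/3).
μT²/4π² = 1.797×10¹³ × (1.141×10⁵)² / 39.48 = 5.926×10²¹ m³.
a = 1.810×10⁷ m = 18096 km.

r_sync ≈ 18100 km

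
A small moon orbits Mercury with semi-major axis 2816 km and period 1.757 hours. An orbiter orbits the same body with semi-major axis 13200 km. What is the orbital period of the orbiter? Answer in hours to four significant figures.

Kepler's third law: T² ∝ a³, so T₂ = T₁ (a₂/a₁)^(3/2).
a₂/a₁ = 4.688, (a₂/a₁)^(3/2) = 10.15.
T₂ = 1.757 × 10.15 = 17.83 hours.

T₂ ≈ 17.83 hours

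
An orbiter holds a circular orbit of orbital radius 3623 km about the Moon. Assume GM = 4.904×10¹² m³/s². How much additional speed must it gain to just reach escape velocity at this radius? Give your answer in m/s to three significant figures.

Δv ≈ 482 m/s

r = 3623 km = 3.623×10⁶ m.
Circular speed v_c = √(μ/r) = 1163 m/s.
Escape speed v_esc = √(2μ/r) = √2 × v_c = 1645 m/s.
Δv = v_esc − v_c = 481.9 m/s.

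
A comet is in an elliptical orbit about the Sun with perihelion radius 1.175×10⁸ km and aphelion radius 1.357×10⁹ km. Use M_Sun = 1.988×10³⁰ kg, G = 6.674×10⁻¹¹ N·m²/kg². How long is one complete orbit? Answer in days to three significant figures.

μ = GM = 6.674×10⁻¹¹ × 1.988×10³⁰ = 1.327×10²⁰ m³/s².
Semi-major axis a = (r_p + r_a)/2 = (1.1750×10⁸ + 1.3570×10⁹)/2 = 7.3725×10⁸ km = 7.372×10¹¹ m.
By Kepler's third law T = 2π√(a³/μ) = 2π × 5.496×10⁷ = 3.453×10⁸ s.
= 3997 days.

T ≈ 4000 days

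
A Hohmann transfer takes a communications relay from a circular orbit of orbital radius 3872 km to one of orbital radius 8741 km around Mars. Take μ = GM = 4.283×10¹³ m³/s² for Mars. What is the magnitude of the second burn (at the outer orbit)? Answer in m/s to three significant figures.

r₁ = 3872 km = 3.872×10⁶ m.
r₂ = 8741 km = 8.741×10⁶ m.
Transfer ellipse a_t = (r₁ + r₂)/2 = 6.306×10⁶ m.
At r₁: circular v_c1 = √(μ/r₁) = 3326 m/s; transfer-periapsis v_p = √[μ(2/r₁ − 1/a_t)] = 3916 m/s.
At r₂: circular v_c2 = √(μ/r₂) = 2214 m/s; transfer-apoapsis v_a = √[μ(2/r₂ − 1/a_t)] = 1734 m/s.
Δv₂ = v_c2 − v_a = 479.1 m/s.

Δv ≈ 479 m/s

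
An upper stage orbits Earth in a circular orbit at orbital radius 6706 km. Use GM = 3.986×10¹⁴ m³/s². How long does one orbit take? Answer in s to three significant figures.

r = 6706 km = 6.706×10⁶ m.
Kepler's third law: T = 2π√(r³/μ) = 2π√((6.706×10⁶)³ / 3.986×10¹⁴).
r³/μ = 7.566×10⁵ s², so T = 2π × 8.698×10² = 5.465×10³ s.

T ≈ 5470 s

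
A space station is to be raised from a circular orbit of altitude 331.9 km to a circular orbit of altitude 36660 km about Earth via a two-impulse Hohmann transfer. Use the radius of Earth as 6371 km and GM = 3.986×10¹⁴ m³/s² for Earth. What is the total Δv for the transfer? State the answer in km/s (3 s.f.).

r₁ = 6371 + 331.9 = 6702.9 km = 6.7029×10⁶ m.
r₂ = 6371 + 36660 = 43031 km = 4.3031×10⁷ m.
Transfer ellipse a_t = (r₁ + r₂)/2 = 2.487×10⁷ m.
At r₁: circular v_c1 = √(μ/r₁) = 7711 m/s; transfer-perigee v_p = √[μ(2/r₁ − 1/a_t)] = 10140 m/s.
Δv₁ = v_p − v_c1 = 2433 m/s.
At r₂: circular v_c2 = √(μ/r₂) = 3044 m/s; transfer-apogee v_a = √[μ(2/r₂ − 1/a_t)] = 1580 m/s.
Δv₂ = v_c2 − v_a = 1463 m/s.
Total Δv = Δv₁ + Δv₂ = 3896 m/s = 3.896 km/s.

Δv_total ≈ 3.90 km/s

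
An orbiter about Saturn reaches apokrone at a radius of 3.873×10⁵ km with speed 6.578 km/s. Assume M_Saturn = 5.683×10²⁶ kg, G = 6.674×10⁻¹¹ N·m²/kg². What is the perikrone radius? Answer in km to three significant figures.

perikrone radius ≈ 1.10×10⁵ km

μ = GM = 6.674×10⁻¹¹ × 5.683×10²⁶ = 3.793×10¹⁶ m³/s².
r_a = 3.873×10⁸ m.
Specific energy ε = v²/2 − μ/r = -7.630×10⁷ J/kg, so a = −μ/(2ε) = 2.486×10⁸ m.
The apsides satisfy r_p + r_a = 2a, so the perikrone radius is 2a − r_a = 1.098×10⁸ m = 1.0983×10⁵ km.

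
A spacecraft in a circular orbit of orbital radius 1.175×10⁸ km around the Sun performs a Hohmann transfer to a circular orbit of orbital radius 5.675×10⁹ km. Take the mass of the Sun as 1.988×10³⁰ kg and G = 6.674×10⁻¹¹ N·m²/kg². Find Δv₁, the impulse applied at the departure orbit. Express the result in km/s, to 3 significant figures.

Δv ≈ 13.4 km/s

μ = GM = 6.674×10⁻¹¹ × 1.988×10³⁰ = 1.327×10²⁰ m³/s².
r₁ = 1.175×10⁸ km = 1.175×10¹¹ m.
r₂ = 5.675×10⁹ km = 5.675×10¹² m.
Transfer ellipse a_t = (r₁ + r₂)/2 = 2.896×10¹² m.
At r₁: circular v_c1 = √(μ/r₁) = 33600 m/s; transfer-perihelion v_p = √[μ(2/r₁ − 1/a_t)] = 47040 m/s.
Δv₁ = v_p − v_c1 = 13430 m/s.
= 13.43 km/s.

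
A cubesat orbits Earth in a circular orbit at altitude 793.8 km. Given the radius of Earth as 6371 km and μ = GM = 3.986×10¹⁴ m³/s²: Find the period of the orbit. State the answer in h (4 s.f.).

r = 6371 + 793.8 = 7164.8 km = 7.1648×10⁶ m.
Kepler's third law: T = 2π√(r³/μ) = 2π√((7.165×10⁶)³ / 3.986×10¹⁴).
r³/μ = 9.227×10⁵ s², so T = 2π × 9.606×10² = 6.036×10³ s.
Converting: 6.036×10³ s ÷ 3600 = 1.677 h.

T ≈ 1.677 h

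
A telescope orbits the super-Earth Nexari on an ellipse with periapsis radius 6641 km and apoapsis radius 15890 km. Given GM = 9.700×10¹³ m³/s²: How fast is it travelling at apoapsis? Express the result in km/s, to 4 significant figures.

v ≈ 1.897 km/s

Semi-major axis a = (r_p + r_a)/2 = 11266 km = 1.127×10⁷ m.
Vis-viva: v² = μ(2/r − 1/a) = 9.700×10¹³ × (1.259×10⁻⁷ − 8.877×10⁻⁸) = 3.599×10⁶ m²/s².
v = 1897 m/s = 1.897 km/s.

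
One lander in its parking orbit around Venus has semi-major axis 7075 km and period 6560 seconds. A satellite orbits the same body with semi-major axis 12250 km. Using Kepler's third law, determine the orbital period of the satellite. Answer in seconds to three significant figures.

T₂ ≈ 14900 seconds

Kepler's third law: T² ∝ a³, so T₂ = T₁ (a₂/a₁)^(3/2).
a₂/a₁ = 1.731, (a₂/a₁)^(3/2) = 2.278.
T₂ = 6560 × 2.278 = 14950 seconds.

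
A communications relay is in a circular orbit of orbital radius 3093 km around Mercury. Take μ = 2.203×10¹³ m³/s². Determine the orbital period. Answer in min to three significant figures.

r = 3093 km = 3.093×10⁶ m.
Kepler's third law: T = 2π√(r³/μ) = 2π√((3.093×10⁶)³ / 2.203×10¹³).
r³/μ = 1.343×10⁶ s², so T = 2π × 1.159×10³ = 7.282×10³ s.
Converting: 7.282×10³ s ÷ 60.00 = 121.4 min.

T ≈ 121 min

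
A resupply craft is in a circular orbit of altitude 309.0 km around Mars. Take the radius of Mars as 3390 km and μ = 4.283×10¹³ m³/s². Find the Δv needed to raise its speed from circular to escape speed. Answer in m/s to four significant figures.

Δv ≈ 1409 m/s

r = 3390 + 309.0 = 3699.0 km = 3.6990×10⁶ m.
Circular speed v_c = √(μ/r) = 3403 m/s.
Escape speed v_esc = √(2μ/r) = √2 × v_c = 4812 m/s.
Δv = v_esc − v_c = 1409 m/s.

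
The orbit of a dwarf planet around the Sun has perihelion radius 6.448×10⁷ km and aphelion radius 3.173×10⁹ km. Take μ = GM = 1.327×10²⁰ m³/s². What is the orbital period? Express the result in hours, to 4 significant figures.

T ≈ 312000 hours

Semi-major axis a = (r_p + r_a)/2 = (6.4480×10⁷ + 3.1730×10⁹)/2 = 1.6187×10⁹ km = 1.619×10¹² m.
By Kepler's third law T = 2π√(a³/μ) = 2π × 1.788×10⁸ = 1.123×10⁹ s.
= 3.120×10⁵ hours.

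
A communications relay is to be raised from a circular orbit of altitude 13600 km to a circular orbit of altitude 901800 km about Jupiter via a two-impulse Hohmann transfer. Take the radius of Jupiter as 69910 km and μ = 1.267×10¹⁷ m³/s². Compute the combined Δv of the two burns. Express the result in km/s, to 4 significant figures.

Δv_total ≈ 20.79 km/s

r₁ = 69910 + 13600 = 83510 km = 8.3510×10⁷ m.
r₂ = 69910 + 901800 = 971710 km = 9.7171×10⁸ m.
Transfer ellipse a_t = (r₁ + r₂)/2 = 5.276×10⁸ m.
At r₁: circular v_c1 = √(μ/r₁) = 38950 m/s; transfer-perijove v_p = √[μ(2/r₁ − 1/a_t)] = 52860 m/s.
Δv₁ = v_p − v_c1 = 13910 m/s.
At r₂: circular v_c2 = √(μ/r₂) = 11420 m/s; transfer-apojove v_a = √[μ(2/r₂ − 1/a_t)] = 4543 m/s.
Δv₂ = v_c2 − v_a = 6876 m/s.
Total Δv = Δv₁ + Δv₂ = 20790 m/s = 20.79 km/s.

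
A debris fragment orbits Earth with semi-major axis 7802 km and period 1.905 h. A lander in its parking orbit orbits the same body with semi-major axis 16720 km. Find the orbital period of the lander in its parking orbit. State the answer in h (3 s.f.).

Kepler's third law: T² ∝ a³, so T₂ = T₁ (a₂/a₁)^(3/2).
a₂/a₁ = 2.143, (a₂/a₁)^(3/2) = 3.137.
T₂ = 1.905 × 3.137 = 5.976 h.

T₂ ≈ 5.98 h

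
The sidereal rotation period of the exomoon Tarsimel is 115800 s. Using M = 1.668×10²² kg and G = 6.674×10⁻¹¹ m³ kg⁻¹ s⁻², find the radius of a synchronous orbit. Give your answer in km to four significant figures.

μ = GM = 6.674×10⁻¹¹ × 1.668×10²² = 1.113×10¹² m³/s².
A synchronous orbit has period T, so by Kepler's third law a = (μT²/4π²)^(1/3).
μT²/4π² = 1.113×10¹² × (1.158×10⁵)² / 39.48 = 3.781×10²⁰ m³.
a = 7.231×10⁶ m = 7231.2 km.

r_sync ≈ 7231 km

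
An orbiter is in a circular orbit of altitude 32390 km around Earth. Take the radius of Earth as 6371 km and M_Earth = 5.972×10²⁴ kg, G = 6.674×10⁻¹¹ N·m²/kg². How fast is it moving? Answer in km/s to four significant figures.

v ≈ 3.207 km/s

μ = GM = 6.674×10⁻¹¹ × 5.972×10²⁴ = 3.986×10¹⁴ m³/s².
r = 6371 + 32390 = 38761 km = 3.8761×10⁷ m.
For a circular orbit v = √(μ/r) = √(3.986×10¹⁴ / 3.876×10⁷) = √(1.028×10⁷) = 3207 m/s.
That is 3.207 km/s.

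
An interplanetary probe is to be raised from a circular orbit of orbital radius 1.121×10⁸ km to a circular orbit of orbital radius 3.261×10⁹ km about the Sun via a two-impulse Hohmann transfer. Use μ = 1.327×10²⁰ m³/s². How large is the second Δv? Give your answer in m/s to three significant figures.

Δv ≈ 4730 m/s

r₁ = 1.121×10⁸ km = 1.121×10¹¹ m.
r₂ = 3.261×10⁹ km = 3.261×10¹² m.
Transfer ellipse a_t = (r₁ + r₂)/2 = 1.687×10¹² m.
At r₁: circular v_c1 = √(μ/r₁) = 34410 m/s; transfer-perihelion v_p = √[μ(2/r₁ − 1/a_t)] = 47840 m/s.
At r₂: circular v_c2 = √(μ/r₂) = 6379 m/s; transfer-aphelion v_a = √[μ(2/r₂ − 1/a_t)] = 1645 m/s.
Δv₂ = v_c2 − v_a = 4734 m/s.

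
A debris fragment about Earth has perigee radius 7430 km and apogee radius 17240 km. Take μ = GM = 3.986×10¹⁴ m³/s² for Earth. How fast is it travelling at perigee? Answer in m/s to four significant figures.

Semi-major axis a = (r_p + r_a)/2 = 12335 km = 1.234×10⁷ m.
Vis-viva: v² = μ(2/r − 1/a) = 3.986×10¹⁴ × (2.692×10⁻⁷ − 8.107×10⁻⁸) = 7.498×10⁷ m²/s².
v = 8659 m/s.

v ≈ 8659 m/s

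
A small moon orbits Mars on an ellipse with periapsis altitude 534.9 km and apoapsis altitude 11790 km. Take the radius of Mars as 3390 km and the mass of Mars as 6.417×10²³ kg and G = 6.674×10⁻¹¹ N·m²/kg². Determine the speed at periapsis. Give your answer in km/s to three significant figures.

μ = GM = 6.674×10⁻¹¹ × 6.417×10²³ = 4.283×10¹³ m³/s².
r_p = 3390 + 534.9 = 3924.9 km = 3.9249×10⁶ m.
r_a = 3390 + 11790 = 15180 km = 1.5180×10⁷ m.
Semi-major axis a = (r_p + r_a)/2 = 9552.5 km = 9.552×10⁶ m.
Vis-viva: v² = μ(2/r − 1/a) = 4.283×10¹³ × (5.096×10⁻⁷ − 1.047×10⁻⁷) = 1.734×10⁷ m²/s².
v = 4164 m/s = 4.164 km/s.

v ≈ 4.16 km/s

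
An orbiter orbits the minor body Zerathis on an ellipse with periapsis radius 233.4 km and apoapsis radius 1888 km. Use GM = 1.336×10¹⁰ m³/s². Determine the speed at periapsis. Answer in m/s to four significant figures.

Semi-major axis a = (r_p + r_a)/2 = 1060.7 km = 1.061×10⁶ m.
Vis-viva: v² = μ(2/r − 1/a) = 1.336×10¹⁰ × (8.569×10⁻⁶ − 9.428×10⁻⁷) = 1.019×10⁵ m²/s².
v = 319.2 m/s.

v ≈ 319.2 m/s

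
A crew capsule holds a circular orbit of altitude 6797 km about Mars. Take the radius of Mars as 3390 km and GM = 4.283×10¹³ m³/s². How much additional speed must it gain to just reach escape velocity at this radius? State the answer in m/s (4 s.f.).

r = 3390 + 6797 = 10187 km = 1.0187×10⁷ m.
Circular speed v_c = √(μ/r) = 2050 m/s.
Escape speed v_esc = √(2μ/r) = √2 × v_c = 2900 m/s.
Δv = v_esc − v_c = 849.3 m/s.

Δv ≈ 849.3 m/s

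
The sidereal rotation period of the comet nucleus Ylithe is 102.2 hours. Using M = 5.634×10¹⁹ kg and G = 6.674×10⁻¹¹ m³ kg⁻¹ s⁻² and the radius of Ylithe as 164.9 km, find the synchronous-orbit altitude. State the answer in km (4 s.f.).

h_sync ≈ 2180 km

μ = GM = 6.674×10⁻¹¹ × 5.634×10¹⁹ = 3.760×10⁹ m³/s².
T = 102.2 hours = 3.679×10⁵ s.
A synchronous orbit has period T, so by Kepler's third law a = (μT²/4π²)^(1/3).
μT²/4π² = 3.760×10⁹ × (3.679×10⁵)² / 39.48 = 1.289×10¹⁹ m³.
a = 2.345×10⁶ m = 2344.9 km.
Altitude h = a − R = 2344.9 − 164.9 = 2180.0 km.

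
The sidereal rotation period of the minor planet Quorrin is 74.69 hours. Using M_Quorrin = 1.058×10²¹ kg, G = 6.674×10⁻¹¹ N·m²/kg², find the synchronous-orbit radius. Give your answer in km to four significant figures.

r_sync ≈ 5057 km

μ = GM = 6.674×10⁻¹¹ × 1.058×10²¹ = 7.061×10¹⁰ m³/s².
T = 74.69 hours = 2.689×10⁵ s.
A synchronous orbit has period T, so by Kepler's third law a = (μT²/4π²)^(1/3).
μT²/4π² = 7.061×10¹⁰ × (2.689×10⁵)² / 39.48 = 1.293×10²⁰ m³.
a = 5.057×10⁶ m = 5056.9 km.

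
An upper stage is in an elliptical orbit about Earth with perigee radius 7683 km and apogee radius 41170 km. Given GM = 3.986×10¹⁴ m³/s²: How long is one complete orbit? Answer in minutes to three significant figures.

T ≈ 633 minutes

Semi-major axis a = (r_p + r_a)/2 = (7683.0 + 41170)/2 = 24426 km = 2.443×10⁷ m.
By Kepler's third law T = 2π√(a³/μ) = 2π × 6.047×10³ = 3.799×10⁴ s.
= 633.2 minutes.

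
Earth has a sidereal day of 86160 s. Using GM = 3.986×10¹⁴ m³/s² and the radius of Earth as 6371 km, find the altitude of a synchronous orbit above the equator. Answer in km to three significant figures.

h_sync ≈ 35800 km

A synchronous orbit has period T, so by Kepler's third law a = (μT²/4π²)^(1/3).
μT²/4π² = 3.986×10¹⁴ × (8.616×10⁴)² / 39.48 = 7.495×10²² m³.
a = 4.216×10⁷ m = 42163 km.
Altitude h = a − R = 42163 − 6371 = 35792 km.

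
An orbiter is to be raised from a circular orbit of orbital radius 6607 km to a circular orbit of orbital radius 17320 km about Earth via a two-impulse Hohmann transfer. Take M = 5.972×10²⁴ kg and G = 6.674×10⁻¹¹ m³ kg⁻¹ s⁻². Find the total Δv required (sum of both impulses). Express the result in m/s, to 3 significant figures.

Δv_total ≈ 2810 m/s

μ = GM = 6.674×10⁻¹¹ × 5.972×10²⁴ = 3.986×10¹⁴ m³/s².
r₁ = 6607 km = 6.607×10⁶ m.
r₂ = 17320 km = 1.732×10⁷ m.
Transfer ellipse a_t = (r₁ + r₂)/2 = 1.196×10⁷ m.
At r₁: circular v_c1 = √(μ/r₁) = 7767 m/s; transfer-perigee v_p = √[μ(2/r₁ − 1/a_t)] = 9345 m/s.
Δv₁ = v_p − v_c1 = 1578 m/s.
At r₂: circular v_c2 = √(μ/r₂) = 4797 m/s; transfer-apogee v_a = √[μ(2/r₂ − 1/a_t)] = 3565 m/s.
Δv₂ = v_c2 − v_a = 1232 m/s.
Total Δv = Δv₁ + Δv₂ = 2811 m/s.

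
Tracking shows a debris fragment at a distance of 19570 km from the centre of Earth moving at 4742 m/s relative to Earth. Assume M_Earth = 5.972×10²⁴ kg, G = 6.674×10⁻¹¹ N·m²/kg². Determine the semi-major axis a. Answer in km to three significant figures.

μ = GM = 6.674×10⁻¹¹ × 5.972×10²⁴ = 3.986×10¹⁴ m³/s².
r = 1.957×10⁷ m.
Specific orbital energy ε = v²/2 − μ/r = (4742)²/2 − 3.986×10¹⁴/1.957×10⁷ = -9.123×10⁶ J/kg.
Since ε = −μ/(2a), a = −μ/(2ε) = 2.184×10⁷ m = 21844 km.

a ≈ 21800 km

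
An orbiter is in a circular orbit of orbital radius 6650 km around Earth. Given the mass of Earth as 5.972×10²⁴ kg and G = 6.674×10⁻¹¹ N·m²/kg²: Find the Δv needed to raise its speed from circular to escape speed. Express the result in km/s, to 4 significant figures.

Δv ≈ 3.207 km/s

μ = GM = 6.674×10⁻¹¹ × 5.972×10²⁴ = 3.986×10¹⁴ m³/s².
r = 6650 km = 6.650×10⁶ m.
Circular speed v_c = √(μ/r) = 7742 m/s.
Escape speed v_esc = √(2μ/r) = √2 × v_c = 10950 m/s.
Δv = v_esc − v_c = 3207 m/s = 3.207 km/s.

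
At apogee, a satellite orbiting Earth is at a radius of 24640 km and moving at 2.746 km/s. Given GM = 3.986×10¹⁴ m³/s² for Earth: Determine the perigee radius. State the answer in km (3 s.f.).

perigee radius ≈ 7490 km

r_a = 2.464×10⁷ m.
Specific energy ε = v²/2 − μ/r = -1.241×10⁷ J/kg, so a = −μ/(2ε) = 1.606×10⁷ m.
The apsides satisfy r_p + r_a = 2a, so the perigee radius is 2a − r_a = 7.488×10⁶ m = 7487.8 km.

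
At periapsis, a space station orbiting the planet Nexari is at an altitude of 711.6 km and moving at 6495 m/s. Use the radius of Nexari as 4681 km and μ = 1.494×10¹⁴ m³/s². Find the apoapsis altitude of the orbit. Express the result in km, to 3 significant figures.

apoapsis altitude ≈ 12500 km

r_p = 4681 + 711.6 = 5392.6 km = 5.393×10⁶ m.
Specific energy ε = v²/2 − μ/r = -6.612×10⁶ J/kg, so a = −μ/(2ε) = 1.130×10⁷ m.
The apsides satisfy r_p + r_a = 2a, so the apoapsis radius is 2a − r_p = 1.720×10⁷ m = 17202 km.
Apoapsis altitude = 17202 − 4681 = 12521 km.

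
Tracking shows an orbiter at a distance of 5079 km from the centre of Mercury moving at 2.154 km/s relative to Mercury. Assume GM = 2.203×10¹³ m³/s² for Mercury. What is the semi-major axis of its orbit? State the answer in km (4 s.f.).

a ≈ 5459 km

r = 5.079×10⁶ m.
Vis-viva rearranged: 1/a = 2/r − v²/μ = 3.938×10⁻⁷ − 2.106×10⁻⁷ = 1.832×10⁻⁷ m⁻¹.
a = 5.459×10⁶ m = 5459.4 km.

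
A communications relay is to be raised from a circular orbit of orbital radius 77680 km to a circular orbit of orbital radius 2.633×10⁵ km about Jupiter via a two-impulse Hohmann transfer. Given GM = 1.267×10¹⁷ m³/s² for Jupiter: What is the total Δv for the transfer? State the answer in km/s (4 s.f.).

r₁ = 77680 km = 7.768×10⁷ m.
r₂ = 2.633×10⁵ km = 2.633×10⁸ m.
Transfer ellipse a_t = (r₁ + r₂)/2 = 1.705×10⁸ m.
At r₁: circular v_c1 = √(μ/r₁) = 40390 m/s; transfer-perijove v_p = √[μ(2/r₁ − 1/a_t)] = 50190 m/s.
Δv₁ = v_p − v_c1 = 9803 m/s.
At r₂: circular v_c2 = √(μ/r₂) = 21940 m/s; transfer-apojove v_a = √[μ(2/r₂ − 1/a_t)] = 14810 m/s.
Δv₂ = v_c2 − v_a = 7129 m/s.
Total Δv = Δv₁ + Δv₂ = 16930 m/s = 16.93 km/s.

Δv_total ≈ 16.93 km/s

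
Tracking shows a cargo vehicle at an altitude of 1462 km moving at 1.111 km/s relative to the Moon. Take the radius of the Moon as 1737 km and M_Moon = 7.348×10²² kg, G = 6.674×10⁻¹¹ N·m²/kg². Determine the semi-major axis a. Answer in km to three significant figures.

μ = GM = 6.674×10⁻¹¹ × 7.348×10²² = 4.904×10¹² m³/s².
r = 1737 + 1462 = 3199.0 km = 3.199×10⁶ m.
Vis-viva rearranged: 1/a = 2/r − v²/μ = 6.252×10⁻⁷ − 2.517×10⁻⁷ = 3.735×10⁻⁷ m⁻¹.
a = 2.677×10⁶ m = 2677.4 km.

a ≈ 2680 km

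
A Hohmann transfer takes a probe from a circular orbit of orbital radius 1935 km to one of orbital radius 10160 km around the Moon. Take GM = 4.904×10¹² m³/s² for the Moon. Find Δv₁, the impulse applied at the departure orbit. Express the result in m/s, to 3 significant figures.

Δv ≈ 471 m/s

r₁ = 1935 km = 1.935×10⁶ m.
r₂ = 10160 km = 1.016×10⁷ m.
Transfer ellipse a_t = (r₁ + r₂)/2 = 6.048×10⁶ m.
At r₁: circular v_c1 = √(μ/r₁) = 1592 m/s; transfer-perilune v_p = √[μ(2/r₁ − 1/a_t)] = 2063 m/s.
Δv₁ = v_p − v_c1 = 471.5 m/s.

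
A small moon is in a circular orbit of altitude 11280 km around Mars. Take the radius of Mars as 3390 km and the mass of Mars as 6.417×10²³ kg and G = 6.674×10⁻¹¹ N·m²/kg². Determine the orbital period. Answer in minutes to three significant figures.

μ = GM = 6.674×10⁻¹¹ × 6.417×10²³ = 4.283×10¹³ m³/s².
r = 3390 + 11280 = 14670 km = 1.4670×10⁷ m.
Kepler's third law: T = 2π√(r³/μ) = 2π√((1.467×10⁷)³ / 4.283×10¹³).
r³/μ = 7.372×10⁷ s², so T = 2π × 8.586×10³ = 5.395×10⁴ s.
Converting: 5.395×10⁴ s ÷ 60.00 = 899.1 minutes.

T ≈ 899 minutes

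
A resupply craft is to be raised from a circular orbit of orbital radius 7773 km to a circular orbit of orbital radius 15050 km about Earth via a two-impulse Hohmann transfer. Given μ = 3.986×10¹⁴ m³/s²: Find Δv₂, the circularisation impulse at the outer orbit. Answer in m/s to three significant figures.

r₁ = 7773 km = 7.773×10⁶ m.
r₂ = 15050 km = 1.505×10⁷ m.
Transfer ellipse a_t = (r₁ + r₂)/2 = 1.141×10⁷ m.
At r₁: circular v_c1 = √(μ/r₁) = 7161 m/s; transfer-perigee v_p = √[μ(2/r₁ − 1/a_t)] = 8224 m/s.
At r₂: circular v_c2 = √(μ/r₂) = 5146 m/s; transfer-apogee v_a = √[μ(2/r₂ − 1/a_t)] = 4247 m/s.
Δv₂ = v_c2 − v_a = 899.0 m/s.

Δv ≈ 899 m/s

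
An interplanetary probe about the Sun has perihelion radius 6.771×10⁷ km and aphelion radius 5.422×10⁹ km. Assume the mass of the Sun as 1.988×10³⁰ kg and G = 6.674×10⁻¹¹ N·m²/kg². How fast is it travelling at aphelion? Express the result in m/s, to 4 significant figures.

v ≈ 776.9 m/s

μ = GM = 6.674×10⁻¹¹ × 1.988×10³⁰ = 1.327×10²⁰ m³/s².
Semi-major axis a = (r_p + r_a)/2 = 2.7449×10⁹ km = 2.745×10¹² m.
Vis-viva: v² = μ(2/r − 1/a) = 1.327×10²⁰ × (3.689×10⁻¹³ − 3.643×10⁻¹³) = 6.036×10⁵ m²/s².
v = 776.9 m/s.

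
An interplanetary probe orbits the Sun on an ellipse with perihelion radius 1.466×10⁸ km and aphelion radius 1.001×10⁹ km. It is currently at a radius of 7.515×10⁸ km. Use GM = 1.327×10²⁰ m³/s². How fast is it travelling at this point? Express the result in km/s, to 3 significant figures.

Semi-major axis a = (r_p + r_a)/2 = 5.7380×10⁸ km = 5.738×10¹¹ m.
Vis-viva: v² = μ(2/r − 1/a) = 1.327×10²⁰ × (2.661×10⁻¹² − 1.743×10⁻¹²) = 1.219×10⁸ m²/s².
v = 11040 m/s = 11.04 km/s.

v ≈ 11.0 km/s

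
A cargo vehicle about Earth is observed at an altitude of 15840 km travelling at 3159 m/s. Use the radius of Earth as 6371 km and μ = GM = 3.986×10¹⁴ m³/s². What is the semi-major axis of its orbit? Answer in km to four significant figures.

a ≈ 15380 km

r = 6371 + 15840 = 22211 km = 2.221×10⁷ m.
Specific orbital energy ε = v²/2 − μ/r = (3159)²/2 − 3.986×10¹⁴/2.221×10⁷ = -1.296×10⁷ J/kg.
Since ε = −μ/(2a), a = −μ/(2ε) = 1.538×10⁷ m = 15382 km.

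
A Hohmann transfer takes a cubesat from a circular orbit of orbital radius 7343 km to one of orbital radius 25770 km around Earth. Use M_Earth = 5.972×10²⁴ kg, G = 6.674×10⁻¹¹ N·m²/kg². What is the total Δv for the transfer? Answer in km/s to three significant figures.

Δv_total ≈ 3.14 km/s

μ = GM = 6.674×10⁻¹¹ × 5.972×10²⁴ = 3.986×10¹⁴ m³/s².
r₁ = 7343 km = 7.343×10⁶ m.
r₂ = 25770 km = 2.577×10⁷ m.
Transfer ellipse a_t = (r₁ + r₂)/2 = 1.656×10⁷ m.
At r₁: circular v_c1 = √(μ/r₁) = 7367 m/s; transfer-perigee v_p = √[μ(2/r₁ − 1/a_t)] = 9192 m/s.
Δv₁ = v_p − v_c1 = 1824 m/s.
At r₂: circular v_c2 = √(μ/r₂) = 3933 m/s; transfer-apogee v_a = √[μ(2/r₂ − 1/a_t)] = 2619 m/s.
Δv₂ = v_c2 − v_a = 1314 m/s.
Total Δv = Δv₁ + Δv₂ = 3138 m/s = 3.138 km/s.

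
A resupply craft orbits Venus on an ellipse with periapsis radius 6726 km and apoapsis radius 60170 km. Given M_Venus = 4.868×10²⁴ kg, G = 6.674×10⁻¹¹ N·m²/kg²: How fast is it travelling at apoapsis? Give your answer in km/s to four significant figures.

v ≈ 1.042 km/s

μ = GM = 6.674×10⁻¹¹ × 4.868×10²⁴ = 3.249×10¹⁴ m³/s².
Semi-major axis a = (r_p + r_a)/2 = 33448 km = 3.345×10⁷ m.
Vis-viva: v² = μ(2/r − 1/a) = 3.249×10¹⁴ × (3.324×10⁻⁸ − 2.990×10⁻⁸) = 1.086×10⁶ m²/s².
v = 1042 m/s = 1.042 km/s.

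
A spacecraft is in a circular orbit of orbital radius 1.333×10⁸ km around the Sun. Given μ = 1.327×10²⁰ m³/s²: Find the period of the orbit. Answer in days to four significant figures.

r = 1.333×10⁸ km = 1.333×10¹¹ m.
Kepler's third law: T = 2π√(r³/μ) = 2π√((1.333×10¹¹)³ / 1.327×10²⁰).
r³/μ = 1.785×10¹³ s², so T = 2π × 4.225×10⁶ = 2.655×10⁷ s.
Converting: 2.655×10⁷ s ÷ 86400 = 307.2 days.

T ≈ 307.2 days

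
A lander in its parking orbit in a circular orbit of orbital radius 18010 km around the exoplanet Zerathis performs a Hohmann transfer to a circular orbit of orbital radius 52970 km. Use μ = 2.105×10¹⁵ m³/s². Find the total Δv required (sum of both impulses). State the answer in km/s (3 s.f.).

Δv_total ≈ 4.21 km/s

r₁ = 18010 km = 1.801×10⁷ m.
r₂ = 52970 km = 5.297×10⁷ m.
Transfer ellipse a_t = (r₁ + r₂)/2 = 3.549×10⁷ m.
At r₁: circular v_c1 = √(μ/r₁) = 10810 m/s; transfer-periapsis v_p = √[μ(2/r₁ − 1/a_t)] = 13210 m/s.
Δv₁ = v_p − v_c1 = 2397 m/s.
At r₂: circular v_c2 = √(μ/r₂) = 6304 m/s; transfer-apoapsis v_a = √[μ(2/r₂ − 1/a_t)] = 4491 m/s.
Δv₂ = v_c2 − v_a = 1813 m/s.
Total Δv = Δv₁ + Δv₂ = 4210 m/s = 4.210 km/s.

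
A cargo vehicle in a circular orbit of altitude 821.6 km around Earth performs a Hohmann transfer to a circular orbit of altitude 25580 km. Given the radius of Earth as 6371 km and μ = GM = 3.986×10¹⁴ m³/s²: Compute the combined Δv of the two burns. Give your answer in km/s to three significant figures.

Δv_total ≈ 3.46 km/s

r₁ = 6371 + 821.6 = 7192.6 km = 7.1926×10⁶ m.
r₂ = 6371 + 25580 = 31951 km = 3.1951×10⁷ m.
Transfer ellipse a_t = (r₁ + r₂)/2 = 1.957×10⁷ m.
At r₁: circular v_c1 = √(μ/r₁) = 7444 m/s; transfer-perigee v_p = √[μ(2/r₁ − 1/a_t)] = 9512 m/s.
Δv₁ = v_p − v_c1 = 2067 m/s.
At r₂: circular v_c2 = √(μ/r₂) = 3532 m/s; transfer-apogee v_a = √[μ(2/r₂ − 1/a_t)] = 2141 m/s.
Δv₂ = v_c2 − v_a = 1391 m/s.
Total Δv = Δv₁ + Δv₂ = 3458 m/s = 3.458 km/s.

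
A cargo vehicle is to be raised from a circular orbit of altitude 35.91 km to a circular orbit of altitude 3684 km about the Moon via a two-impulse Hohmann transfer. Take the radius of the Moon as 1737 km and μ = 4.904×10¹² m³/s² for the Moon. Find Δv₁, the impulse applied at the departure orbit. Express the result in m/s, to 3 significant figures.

Δv ≈ 379 m/s

r₁ = 1737 + 35.91 = 1772.9 km = 1.7729×10⁶ m.
r₂ = 1737 + 3684 = 5421.0 km = 5.4210×10⁶ m.
Transfer ellipse a_t = (r₁ + r₂)/2 = 3.597×10⁶ m.
At r₁: circular v_c1 = √(μ/r₁) = 1663 m/s; transfer-perilune v_p = √[μ(2/r₁ − 1/a_t)] = 2042 m/s.
Δv₁ = v_p − v_c1 = 378.6 m/s.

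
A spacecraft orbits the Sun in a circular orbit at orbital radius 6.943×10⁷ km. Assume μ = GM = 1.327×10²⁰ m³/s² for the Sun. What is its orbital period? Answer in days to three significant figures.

T ≈ 115 days

r = 6.943×10⁷ km = 6.943×10¹⁰ m.
Kepler's third law: T = 2π√(r³/μ) = 2π√((6.943×10¹⁰)³ / 1.327×10²⁰).
r³/μ = 2.522×10¹² s², so T = 2π × 1.588×10⁶ = 9.978×10⁶ s.
Converting: 9.978×10⁶ s ÷ 86400 = 115.5 days.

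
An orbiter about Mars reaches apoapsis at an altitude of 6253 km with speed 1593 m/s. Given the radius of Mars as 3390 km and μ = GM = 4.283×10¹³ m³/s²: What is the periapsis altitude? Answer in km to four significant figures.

periapsis altitude ≈ 466.4 km

r_a = 3390 + 6253 = 9643.0 km = 9.643×10⁶ m.
Specific energy ε = v²/2 − μ/r = -3.173×10⁶ J/kg, so a = −μ/(2ε) = 6.750×10⁶ m.
The apsides satisfy r_p + r_a = 2a, so the periapsis radius is 2a − r_a = 3.856×10⁶ m = 3856.4 km.
Periapsis altitude = 3856.4 − 3390 = 466.38 km.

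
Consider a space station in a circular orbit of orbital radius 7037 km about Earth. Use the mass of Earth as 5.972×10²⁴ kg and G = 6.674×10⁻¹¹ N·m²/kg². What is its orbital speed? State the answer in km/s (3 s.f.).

v ≈ 7.53 km/s

μ = GM = 6.674×10⁻¹¹ × 5.972×10²⁴ = 3.986×10¹⁴ m³/s².
r = 7037 km = 7.037×10⁶ m.
For a circular orbit v = √(μ/r) = √(3.986×10¹⁴ / 7.037×10⁶) = √(5.664×10⁷) = 7526 m/s.
That is 7.526 km/s.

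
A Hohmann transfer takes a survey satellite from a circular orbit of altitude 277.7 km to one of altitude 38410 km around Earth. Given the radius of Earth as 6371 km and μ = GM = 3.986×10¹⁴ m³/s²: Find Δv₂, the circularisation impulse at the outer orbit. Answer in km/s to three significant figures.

r₁ = 6371 + 277.7 = 6648.7 km = 6.6487×10⁶ m.
r₂ = 6371 + 38410 = 44781 km = 4.4781×10⁷ m.
Transfer ellipse a_t = (r₁ + r₂)/2 = 2.571×10⁷ m.
At r₁: circular v_c1 = √(μ/r₁) = 7743 m/s; transfer-perigee v_p = √[μ(2/r₁ − 1/a_t)] = 10220 m/s.
At r₂: circular v_c2 = √(μ/r₂) = 2983 m/s; transfer-apogee v_a = √[μ(2/r₂ − 1/a_t)] = 1517 m/s.
Δv₂ = v_c2 − v_a = 1466 m/s.
= 1.466 km/s.

Δv ≈ 1.47 km/s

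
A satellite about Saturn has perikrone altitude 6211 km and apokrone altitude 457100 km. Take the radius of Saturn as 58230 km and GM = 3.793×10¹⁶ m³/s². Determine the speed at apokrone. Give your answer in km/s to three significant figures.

v ≈ 4.04 km/s

r_p = 58230 + 6211 = 64441 km = 6.4441×10⁷ m.
r_a = 58230 + 457100 = 515330 km = 5.1533×10⁸ m.
Semi-major axis a = (r_p + r_a)/2 = 2.8989×10⁵ km = 2.899×10⁸ m.
Vis-viva: v² = μ(2/r − 1/a) = 3.793×10¹⁶ × (3.881×10⁻⁹ − 3.450×10⁻⁹) = 1.636×10⁷ m²/s².
v = 4045 m/s = 4.045 km/s.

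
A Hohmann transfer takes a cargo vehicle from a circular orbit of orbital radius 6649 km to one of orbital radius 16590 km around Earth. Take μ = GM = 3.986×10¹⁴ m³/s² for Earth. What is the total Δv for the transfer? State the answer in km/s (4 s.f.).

Δv_total ≈ 2.703 km/s

r₁ = 6649 km = 6.649×10⁶ m.
r₂ = 16590 km = 1.659×10⁷ m.
Transfer ellipse a_t = (r₁ + r₂)/2 = 1.162×10⁷ m.
At r₁: circular v_c1 = √(μ/r₁) = 7743 m/s; transfer-perigee v_p = √[μ(2/r₁ − 1/a_t)] = 9252 m/s.
Δv₁ = v_p − v_c1 = 1509 m/s.
At r₂: circular v_c2 = √(μ/r₂) = 4902 m/s; transfer-apogee v_a = √[μ(2/r₂ − 1/a_t)] = 3708 m/s.
Δv₂ = v_c2 − v_a = 1194 m/s.
Total Δv = Δv₁ + Δv₂ = 2703 m/s = 2.703 km/s.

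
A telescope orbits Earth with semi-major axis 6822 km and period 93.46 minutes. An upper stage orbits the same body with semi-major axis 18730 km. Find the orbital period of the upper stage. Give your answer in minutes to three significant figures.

Kepler's third law: T² ∝ a³, so T₂ = T₁ (a₂/a₁)^(3/2).
a₂/a₁ = 2.746, (a₂/a₁)^(3/2) = 4.549.
T₂ = 93.46 × 4.549 = 425.2 minutes.

T₂ ≈ 425 minutes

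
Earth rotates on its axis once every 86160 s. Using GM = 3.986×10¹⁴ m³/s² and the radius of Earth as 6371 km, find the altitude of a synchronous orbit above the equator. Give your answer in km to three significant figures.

A synchronous orbit has period T, so by Kepler's third law a = (μT²/4π²)^(1/3).
μT²/4π² = 3.986×10¹⁴ × (8.616×10⁴)² / 39.48 = 7.495×10²² m³.
a = 4.216×10⁷ m = 42163 km.
Altitude h = a − R = 42163 − 6371 = 35792 km.

h_sync ≈ 35800 km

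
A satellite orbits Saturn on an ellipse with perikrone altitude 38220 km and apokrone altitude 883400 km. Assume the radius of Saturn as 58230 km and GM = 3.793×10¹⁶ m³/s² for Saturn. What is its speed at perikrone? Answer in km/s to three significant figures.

v ≈ 26.7 km/s

r_p = 58230 + 38220 = 96450 km = 9.6450×10⁷ m.
r_a = 58230 + 883400 = 941630 km = 9.4163×10⁸ m.
Semi-major axis a = (r_p + r_a)/2 = 5.1904×10⁵ km = 5.190×10⁸ m.
Vis-viva: v² = μ(2/r − 1/a) = 3.793×10¹⁶ × (2.074×10⁻⁸ − 1.927×10⁻⁹) = 7.134×10⁸ m²/s².
v = 26710 m/s = 26.71 km/s.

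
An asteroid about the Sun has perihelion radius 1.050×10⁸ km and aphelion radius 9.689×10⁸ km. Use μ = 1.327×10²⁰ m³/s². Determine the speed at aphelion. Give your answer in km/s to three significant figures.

Semi-major axis a = (r_p + r_a)/2 = 5.3695×10⁸ km = 5.370×10¹¹ m.
Vis-viva: v² = μ(2/r − 1/a) = 1.327×10²⁰ × (2.064×10⁻¹² − 1.862×10⁻¹²) = 2.678×10⁷ m²/s².
v = 5175 m/s = 5.175 km/s.

v ≈ 5.18 km/s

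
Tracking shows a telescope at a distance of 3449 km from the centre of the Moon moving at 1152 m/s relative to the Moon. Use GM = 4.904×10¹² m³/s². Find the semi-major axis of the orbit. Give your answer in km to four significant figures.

a ≈ 3234 km

r = 3.449×10⁶ m.
Vis-viva rearranged: 1/a = 2/r − v²/μ = 5.799×10⁻⁷ − 2.706×10⁻⁷ = 3.093×10⁻⁷ m⁻¹.
a = 3.234×10⁶ m = 3233.5 km.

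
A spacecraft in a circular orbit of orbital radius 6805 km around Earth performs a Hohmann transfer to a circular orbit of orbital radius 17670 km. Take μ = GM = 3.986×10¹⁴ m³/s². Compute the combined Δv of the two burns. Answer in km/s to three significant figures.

r₁ = 6805 km = 6.805×10⁶ m.
r₂ = 17670 km = 1.767×10⁷ m.
Transfer ellipse a_t = (r₁ + r₂)/2 = 1.224×10⁷ m.
At r₁: circular v_c1 = √(μ/r₁) = 7653 m/s; transfer-perigee v_p = √[μ(2/r₁ − 1/a_t)] = 9197 m/s.
Δv₁ = v_p − v_c1 = 1543 m/s.
At r₂: circular v_c2 = √(μ/r₂) = 4750 m/s; transfer-apogee v_a = √[μ(2/r₂ − 1/a_t)] = 3542 m/s.
Δv₂ = v_c2 − v_a = 1208 m/s.
Total Δv = Δv₁ + Δv₂ = 2751 m/s = 2.751 km/s.

Δv_total ≈ 2.75 km/s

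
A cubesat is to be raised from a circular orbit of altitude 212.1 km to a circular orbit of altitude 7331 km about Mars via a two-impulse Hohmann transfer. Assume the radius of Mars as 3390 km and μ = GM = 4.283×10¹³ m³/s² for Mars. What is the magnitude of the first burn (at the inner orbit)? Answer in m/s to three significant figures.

r₁ = 3390 + 212.1 = 3602.1 km = 3.6021×10⁶ m.
r₂ = 3390 + 7331 = 10721 km = 1.0721×10⁷ m.
Transfer ellipse a_t = (r₁ + r₂)/2 = 7.162×10⁶ m.
At r₁: circular v_c1 = √(μ/r₁) = 3448 m/s; transfer-periapsis v_p = √[μ(2/r₁ − 1/a_t)] = 4219 m/s.
Δv₁ = v_p − v_c1 = 770.8 m/s.

Δv ≈ 771 m/s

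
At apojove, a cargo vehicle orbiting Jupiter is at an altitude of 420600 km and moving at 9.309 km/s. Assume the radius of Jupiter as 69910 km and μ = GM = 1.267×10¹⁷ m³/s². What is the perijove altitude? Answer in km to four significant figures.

perijove altitude ≈ 28950 km

r_a = 69910 + 420600 = 4.9051×10⁵ km = 4.905×10⁸ m.
Specific energy ε = v²/2 − μ/r = -2.150×10⁸ J/kg, so a = −μ/(2ε) = 2.947×10⁸ m.
The apsides satisfy r_p + r_a = 2a, so the perijove radius is 2a − r_a = 9.886×10⁷ m = 98864 km.
Perijove altitude = 98864 − 69910 = 28954 km.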